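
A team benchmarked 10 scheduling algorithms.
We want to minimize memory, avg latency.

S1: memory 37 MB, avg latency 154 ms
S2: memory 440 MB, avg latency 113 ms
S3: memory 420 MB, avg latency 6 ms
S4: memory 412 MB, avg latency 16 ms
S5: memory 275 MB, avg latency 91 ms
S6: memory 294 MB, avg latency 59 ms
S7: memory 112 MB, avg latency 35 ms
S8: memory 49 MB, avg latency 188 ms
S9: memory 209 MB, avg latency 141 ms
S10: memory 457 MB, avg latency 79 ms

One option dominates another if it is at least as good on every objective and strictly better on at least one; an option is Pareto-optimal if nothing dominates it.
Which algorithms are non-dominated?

S1: not dominated (best memory).
S2: dominated by S3 (memory 420≤440, avg latency 6≤113).
S3: not dominated (best avg latency).
S4: not dominated.
S5: dominated by S7 (memory 112≤275, avg latency 35≤91).
S6: dominated by S7 (memory 112≤294, avg latency 35≤59).
S7: not dominated.
S8: dominated by S1 (memory 37≤49, avg latency 154≤188).
S9: dominated by S7 (memory 112≤209, avg latency 35≤141).
S10: dominated by S3 (memory 420≤457, avg latency 6≤79).

S1, S3, S4, S7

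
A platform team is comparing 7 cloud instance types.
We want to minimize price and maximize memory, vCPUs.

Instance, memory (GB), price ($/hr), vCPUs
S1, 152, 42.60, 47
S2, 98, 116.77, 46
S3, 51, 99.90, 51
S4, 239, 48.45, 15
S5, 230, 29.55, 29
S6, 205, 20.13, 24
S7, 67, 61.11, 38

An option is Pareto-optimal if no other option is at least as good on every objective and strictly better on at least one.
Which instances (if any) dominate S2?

S1

S1: memory 152≥98, price 42.60≤116.77, vCPUs 47≥46 — dominates S2.
Others (S3, S4, S5, S6, S7) are each worse than S2 on at least one objective.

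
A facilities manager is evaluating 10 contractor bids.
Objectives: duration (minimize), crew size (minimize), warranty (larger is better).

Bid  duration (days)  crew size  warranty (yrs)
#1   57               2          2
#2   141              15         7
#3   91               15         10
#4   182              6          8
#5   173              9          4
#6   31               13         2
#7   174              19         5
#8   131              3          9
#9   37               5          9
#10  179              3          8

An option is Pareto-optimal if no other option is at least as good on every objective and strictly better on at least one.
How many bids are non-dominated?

5

#1: not dominated (best crew size).
#2: dominated by #3 (duration 91≤141, crew size 15≤15, warranty 10≥7).
#3: not dominated (best warranty).
#4: dominated by #8 (duration 131≤182, crew size 3≤6, warranty 9≥8).
#5: dominated by #8 (duration 131≤173, crew size 3≤9, warranty 9≥4).
#6: not dominated (best duration).
#7: dominated by #2 (duration 141≤174, crew size 15≤19, warranty 7≥5).
#8: not dominated.
#9: not dominated.
#10: dominated by #8 (duration 131≤179, crew size 3≤3, warranty 9≥8).
Pareto-optimal: #1, #3, #6, #8, #9 → 5.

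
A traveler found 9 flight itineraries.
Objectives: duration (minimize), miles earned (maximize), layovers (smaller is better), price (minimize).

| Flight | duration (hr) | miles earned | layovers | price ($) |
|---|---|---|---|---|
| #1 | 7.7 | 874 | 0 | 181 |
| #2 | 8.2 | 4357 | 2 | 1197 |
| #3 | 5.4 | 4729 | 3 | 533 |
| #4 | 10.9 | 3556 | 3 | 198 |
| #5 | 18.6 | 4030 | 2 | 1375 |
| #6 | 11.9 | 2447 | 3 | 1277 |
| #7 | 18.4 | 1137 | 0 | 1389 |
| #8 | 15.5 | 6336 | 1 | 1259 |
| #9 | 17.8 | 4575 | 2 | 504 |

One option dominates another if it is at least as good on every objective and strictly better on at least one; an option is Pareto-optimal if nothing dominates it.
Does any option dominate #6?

Yes

#2 vs #6: duration 8.2≤11.9, miles earned 4357≥2447, layovers 2≤3, price 1197≤1277 — #2 is at least as good on every objective and strictly better on at least one, so #2 dominates #6.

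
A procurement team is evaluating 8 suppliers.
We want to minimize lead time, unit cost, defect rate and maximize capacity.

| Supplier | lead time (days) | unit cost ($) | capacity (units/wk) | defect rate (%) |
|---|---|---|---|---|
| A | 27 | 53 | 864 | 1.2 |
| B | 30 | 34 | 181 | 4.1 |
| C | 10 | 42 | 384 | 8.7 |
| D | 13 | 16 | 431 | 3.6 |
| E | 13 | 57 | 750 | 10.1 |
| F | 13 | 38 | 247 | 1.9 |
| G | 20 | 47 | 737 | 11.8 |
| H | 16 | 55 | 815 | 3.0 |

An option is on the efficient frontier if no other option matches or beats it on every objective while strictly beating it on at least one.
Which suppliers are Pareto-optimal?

A, C, D, E, F, G, H

A: not dominated (best capacity).
B: dominated by D (lead time 13≤30, unit cost 16≤34, capacity 431≥181, defect rate 3.6≤4.1).
C: not dominated (best lead time).
D: not dominated (best unit cost).
E: not dominated.
F: not dominated.
G: not dominated.
H: not dominated.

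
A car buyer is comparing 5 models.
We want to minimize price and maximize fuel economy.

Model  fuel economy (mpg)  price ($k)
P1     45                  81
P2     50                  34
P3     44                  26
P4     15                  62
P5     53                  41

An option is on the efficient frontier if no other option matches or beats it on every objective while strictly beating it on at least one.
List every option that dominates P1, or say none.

P2: fuel economy 50≥45, price 34≤81 — dominates P1.
P5: fuel economy 53≥45, price 41≤81 — dominates P1.
Others (P3, P4) are each worse than P1 on at least one objective.

P2, P5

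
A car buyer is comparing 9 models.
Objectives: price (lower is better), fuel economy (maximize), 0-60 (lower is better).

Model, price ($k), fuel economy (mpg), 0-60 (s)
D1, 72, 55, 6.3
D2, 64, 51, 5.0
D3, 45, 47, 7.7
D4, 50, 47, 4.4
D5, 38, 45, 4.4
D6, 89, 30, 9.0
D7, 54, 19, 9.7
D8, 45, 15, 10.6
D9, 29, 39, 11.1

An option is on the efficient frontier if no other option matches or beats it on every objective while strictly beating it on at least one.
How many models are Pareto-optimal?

D1: not dominated (best fuel economy).
D2: not dominated.
D3: not dominated.
D4: not dominated.
D5: not dominated.
D6: dominated by D1 (price 72≤89, fuel economy 55≥30, 0-60 6.3≤9.0).
D7: dominated by D3 (price 45≤54, fuel economy 47≥19, 0-60 7.7≤9.7).
D8: dominated by D3 (price 45≤45, fuel economy 47≥15, 0-60 7.7≤10.6).
D9: not dominated (best price).
Pareto-optimal: D1, D2, D3, D4, D5, D9 → 6.

6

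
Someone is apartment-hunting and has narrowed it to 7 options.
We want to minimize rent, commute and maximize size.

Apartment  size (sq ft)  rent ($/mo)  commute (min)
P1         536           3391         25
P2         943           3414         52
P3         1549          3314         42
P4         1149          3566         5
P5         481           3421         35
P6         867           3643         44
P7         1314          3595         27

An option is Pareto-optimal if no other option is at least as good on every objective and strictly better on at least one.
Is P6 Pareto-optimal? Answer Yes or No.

P3 vs P6: size 1549≥867, rent 3314≤3643, commute 42≤44 — P3 is at least as good on every objective and strictly better on at least one, so P3 dominates P6.

No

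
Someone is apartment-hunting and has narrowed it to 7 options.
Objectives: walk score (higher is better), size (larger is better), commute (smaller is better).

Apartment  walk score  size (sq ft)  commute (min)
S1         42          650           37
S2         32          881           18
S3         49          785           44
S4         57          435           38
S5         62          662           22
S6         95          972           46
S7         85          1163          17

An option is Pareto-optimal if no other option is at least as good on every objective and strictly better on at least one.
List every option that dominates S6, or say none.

none

S1: worse on walk score (42 vs 95).
S2: worse on walk score (32 vs 95).
S3: worse on walk score (49 vs 95).
S4: worse on walk score (57 vs 95).
S5: worse on walk score (62 vs 95).
S7: worse on walk score (85 vs 95).
No option dominates S6.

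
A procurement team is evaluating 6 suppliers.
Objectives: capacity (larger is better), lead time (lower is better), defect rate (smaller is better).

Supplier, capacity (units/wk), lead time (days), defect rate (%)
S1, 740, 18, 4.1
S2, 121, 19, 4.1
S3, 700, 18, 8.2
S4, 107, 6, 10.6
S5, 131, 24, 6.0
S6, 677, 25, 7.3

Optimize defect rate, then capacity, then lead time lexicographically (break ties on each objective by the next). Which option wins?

S1

First minimize defect rate: best is 4.1, kept {S1, S2}.
Then maximize capacity: best is 740, kept {S1}.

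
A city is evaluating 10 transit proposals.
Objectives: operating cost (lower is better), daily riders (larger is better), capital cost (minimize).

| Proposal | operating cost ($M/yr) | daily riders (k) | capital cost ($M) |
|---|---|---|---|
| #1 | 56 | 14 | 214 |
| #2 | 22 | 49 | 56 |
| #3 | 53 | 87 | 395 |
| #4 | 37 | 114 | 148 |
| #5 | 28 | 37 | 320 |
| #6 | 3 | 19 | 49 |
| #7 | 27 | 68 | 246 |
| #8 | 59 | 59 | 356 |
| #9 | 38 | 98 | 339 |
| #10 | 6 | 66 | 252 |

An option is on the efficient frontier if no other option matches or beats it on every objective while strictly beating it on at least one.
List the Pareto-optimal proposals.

#2, #4, #6, #7, #10

#1: dominated by #2 (operating cost 22≤56, daily riders 49≥14, capital cost 56≤214).
#2: not dominated.
#3: dominated by #4 (operating cost 37≤53, daily riders 114≥87, capital cost 148≤395).
#4: not dominated (best daily riders).
#5: dominated by #2 (operating cost 22≤28, daily riders 49≥37, capital cost 56≤320).
#6: not dominated (best operating cost).
#7: not dominated.
#8: dominated by #4 (operating cost 37≤59, daily riders 114≥59, capital cost 148≤356).
#9: dominated by #4 (operating cost 37≤38, daily riders 114≥98, capital cost 148≤339).
#10: not dominated.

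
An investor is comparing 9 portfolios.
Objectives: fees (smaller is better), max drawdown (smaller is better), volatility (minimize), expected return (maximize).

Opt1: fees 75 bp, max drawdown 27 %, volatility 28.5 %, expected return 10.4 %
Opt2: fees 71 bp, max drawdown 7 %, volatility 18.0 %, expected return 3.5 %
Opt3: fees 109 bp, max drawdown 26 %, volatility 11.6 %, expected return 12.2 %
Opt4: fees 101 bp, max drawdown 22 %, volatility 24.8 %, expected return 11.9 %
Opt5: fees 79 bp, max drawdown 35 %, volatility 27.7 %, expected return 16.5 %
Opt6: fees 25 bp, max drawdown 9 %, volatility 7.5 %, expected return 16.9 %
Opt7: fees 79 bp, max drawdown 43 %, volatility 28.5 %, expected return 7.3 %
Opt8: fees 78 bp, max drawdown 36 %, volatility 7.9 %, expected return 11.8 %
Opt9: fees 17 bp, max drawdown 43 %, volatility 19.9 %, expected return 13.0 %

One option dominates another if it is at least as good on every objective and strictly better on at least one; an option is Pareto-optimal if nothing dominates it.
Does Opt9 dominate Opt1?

Opt9 vs Opt1: Opt9 is worse on max drawdown (43 vs 27), so it does not dominate Opt1.

No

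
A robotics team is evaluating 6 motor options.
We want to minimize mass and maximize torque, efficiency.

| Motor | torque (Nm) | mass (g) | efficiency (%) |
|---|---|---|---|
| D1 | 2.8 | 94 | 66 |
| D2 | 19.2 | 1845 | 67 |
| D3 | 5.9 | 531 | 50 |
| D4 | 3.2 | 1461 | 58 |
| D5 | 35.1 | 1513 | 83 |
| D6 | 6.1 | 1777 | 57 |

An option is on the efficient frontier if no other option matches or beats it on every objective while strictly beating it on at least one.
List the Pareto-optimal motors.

D1: not dominated (best mass).
D2: dominated by D5 (torque 35.1≥19.2, mass 1513≤1845, efficiency 83≥67).
D3: not dominated.
D4: not dominated.
D5: not dominated (best torque).
D6: dominated by D5 (torque 35.1≥6.1, mass 1513≤1777, efficiency 83≥57).

D1, D3, D4, D5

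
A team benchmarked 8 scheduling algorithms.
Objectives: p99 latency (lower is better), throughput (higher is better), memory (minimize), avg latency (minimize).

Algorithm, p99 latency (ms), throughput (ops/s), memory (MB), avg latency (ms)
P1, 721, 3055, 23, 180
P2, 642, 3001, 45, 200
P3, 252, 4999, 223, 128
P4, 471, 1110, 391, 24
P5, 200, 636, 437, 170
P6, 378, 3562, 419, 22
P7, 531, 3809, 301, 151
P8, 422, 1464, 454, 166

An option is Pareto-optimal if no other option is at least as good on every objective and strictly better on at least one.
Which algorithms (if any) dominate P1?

none

P2: worse on throughput (3001 vs 3055).
P3: worse on memory (223 vs 23).
P4: worse on throughput (1110 vs 3055).
P5: worse on throughput (636 vs 3055).
P6: worse on memory (419 vs 23).
P7: worse on memory (301 vs 23).
P8: worse on throughput (1464 vs 3055).
No option dominates P1.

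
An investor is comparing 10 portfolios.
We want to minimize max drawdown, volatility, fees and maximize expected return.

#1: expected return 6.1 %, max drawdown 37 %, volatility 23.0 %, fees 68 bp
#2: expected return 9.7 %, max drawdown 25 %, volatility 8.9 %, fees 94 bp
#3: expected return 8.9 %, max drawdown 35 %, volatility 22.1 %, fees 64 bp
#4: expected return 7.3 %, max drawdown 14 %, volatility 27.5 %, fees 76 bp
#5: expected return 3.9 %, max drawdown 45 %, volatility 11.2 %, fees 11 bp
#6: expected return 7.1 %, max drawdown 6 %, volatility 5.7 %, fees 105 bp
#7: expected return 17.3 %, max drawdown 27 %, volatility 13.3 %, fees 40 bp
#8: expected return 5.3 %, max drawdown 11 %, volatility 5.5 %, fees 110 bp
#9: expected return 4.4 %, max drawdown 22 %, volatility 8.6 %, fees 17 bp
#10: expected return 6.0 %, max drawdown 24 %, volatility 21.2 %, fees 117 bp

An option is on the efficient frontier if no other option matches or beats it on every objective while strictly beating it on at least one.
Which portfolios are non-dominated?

#2, #4, #5, #6, #7, #8, #9

#1: dominated by #3 (expected return 8.9≥6.1, max drawdown 35≤37, volatility 22.1≤23.0, fees 64≤68).
#2: not dominated.
#3: dominated by #7 (expected return 17.3≥8.9, max drawdown 27≤35, volatility 13.3≤22.1, fees 40≤64).
#4: not dominated.
#5: not dominated (best fees).
#6: not dominated (best max drawdown).
#7: not dominated (best expected return).
#8: not dominated (best volatility).
#9: not dominated.
#10: dominated by #6 (expected return 7.1≥6.0, max drawdown 6≤24, volatility 5.7≤21.2, fees 105≤117).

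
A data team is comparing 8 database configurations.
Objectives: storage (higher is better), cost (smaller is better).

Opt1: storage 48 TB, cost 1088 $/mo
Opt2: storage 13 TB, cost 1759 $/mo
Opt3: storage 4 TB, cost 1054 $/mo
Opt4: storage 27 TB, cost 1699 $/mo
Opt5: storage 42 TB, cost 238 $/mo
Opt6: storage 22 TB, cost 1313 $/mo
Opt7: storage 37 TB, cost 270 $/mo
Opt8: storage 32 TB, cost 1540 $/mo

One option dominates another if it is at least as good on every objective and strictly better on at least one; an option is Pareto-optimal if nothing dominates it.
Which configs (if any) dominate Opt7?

Opt5

Opt5: storage 42≥37, cost 238≤270 — dominates Opt7.
Others (Opt1, Opt2, Opt3, Opt4, Opt6, Opt8) are each worse than Opt7 on at least one objective.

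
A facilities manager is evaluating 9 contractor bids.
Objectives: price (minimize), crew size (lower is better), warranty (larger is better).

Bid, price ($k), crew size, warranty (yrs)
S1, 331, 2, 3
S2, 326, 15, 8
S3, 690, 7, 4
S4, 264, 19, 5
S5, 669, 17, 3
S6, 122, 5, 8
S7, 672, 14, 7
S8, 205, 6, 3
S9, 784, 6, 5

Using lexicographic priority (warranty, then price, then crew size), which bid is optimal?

First maximize warranty: best is 8, kept {S2, S6}.
Then minimize price: best is 122, kept {S6}.

S6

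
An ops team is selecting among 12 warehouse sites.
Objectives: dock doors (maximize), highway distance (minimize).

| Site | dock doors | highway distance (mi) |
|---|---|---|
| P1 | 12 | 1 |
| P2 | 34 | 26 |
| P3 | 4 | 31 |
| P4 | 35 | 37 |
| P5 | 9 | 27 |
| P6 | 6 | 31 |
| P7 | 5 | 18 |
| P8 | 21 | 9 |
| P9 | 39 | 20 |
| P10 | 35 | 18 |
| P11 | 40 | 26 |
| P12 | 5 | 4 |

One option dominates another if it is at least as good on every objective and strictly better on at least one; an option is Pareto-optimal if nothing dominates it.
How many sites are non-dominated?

5

P1: not dominated (best highway distance).
P2: dominated by P9 (dock doors 39≥34, highway distance 20≤26).
P3: dominated by P1 (dock doors 12≥4, highway distance 1≤31).
P4: dominated by P9 (dock doors 39≥35, highway distance 20≤37).
P5: dominated by P1 (dock doors 12≥9, highway distance 1≤27).
P6: dominated by P1 (dock doors 12≥6, highway distance 1≤31).
P7: dominated by P1 (dock doors 12≥5, highway distance 1≤18).
P8: not dominated.
P9: not dominated.
P10: not dominated.
P11: not dominated (best dock doors).
P12: dominated by P1 (dock doors 12≥5, highway distance 1≤4).
Pareto-optimal: P1, P8, P9, P10, P11 → 5.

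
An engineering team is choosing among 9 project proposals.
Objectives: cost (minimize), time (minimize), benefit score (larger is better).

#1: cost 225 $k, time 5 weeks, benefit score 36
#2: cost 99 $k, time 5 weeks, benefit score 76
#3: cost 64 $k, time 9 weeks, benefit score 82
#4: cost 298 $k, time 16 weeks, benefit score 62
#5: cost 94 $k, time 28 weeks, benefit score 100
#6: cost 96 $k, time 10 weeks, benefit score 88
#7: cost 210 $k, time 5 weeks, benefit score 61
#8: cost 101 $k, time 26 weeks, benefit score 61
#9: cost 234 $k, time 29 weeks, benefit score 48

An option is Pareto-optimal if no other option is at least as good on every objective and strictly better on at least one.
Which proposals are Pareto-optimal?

#1: dominated by #2 (cost 99≤225, time 5≤5, benefit score 76≥36).
#2: not dominated.
#3: not dominated (best cost).
#4: dominated by #2 (cost 99≤298, time 5≤16, benefit score 76≥62).
#5: not dominated (best benefit score).
#6: not dominated.
#7: dominated by #2 (cost 99≤210, time 5≤5, benefit score 76≥61).
#8: dominated by #2 (cost 99≤101, time 5≤26, benefit score 76≥61).
#9: dominated by #2 (cost 99≤234, time 5≤29, benefit score 76≥48).

#2, #3, #5, #6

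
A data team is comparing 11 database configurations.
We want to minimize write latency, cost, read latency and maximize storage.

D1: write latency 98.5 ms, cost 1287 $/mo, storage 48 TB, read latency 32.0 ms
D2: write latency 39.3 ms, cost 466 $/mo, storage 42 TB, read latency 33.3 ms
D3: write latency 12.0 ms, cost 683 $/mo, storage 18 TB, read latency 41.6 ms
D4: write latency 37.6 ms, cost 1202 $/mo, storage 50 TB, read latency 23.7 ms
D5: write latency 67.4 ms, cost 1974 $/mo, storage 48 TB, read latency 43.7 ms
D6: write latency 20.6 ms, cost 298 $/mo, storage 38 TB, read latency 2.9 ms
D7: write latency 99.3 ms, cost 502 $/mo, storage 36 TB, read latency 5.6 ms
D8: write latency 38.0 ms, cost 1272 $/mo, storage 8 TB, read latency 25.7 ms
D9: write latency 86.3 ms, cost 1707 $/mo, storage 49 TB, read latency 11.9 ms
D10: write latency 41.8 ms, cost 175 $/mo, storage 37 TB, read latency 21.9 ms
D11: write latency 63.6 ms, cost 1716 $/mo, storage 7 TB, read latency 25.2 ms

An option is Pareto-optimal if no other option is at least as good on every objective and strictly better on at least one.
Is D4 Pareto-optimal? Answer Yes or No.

Yes

D1: worse on write latency (98.5 vs 37.6).
D2: worse on write latency (39.3 vs 37.6).
D3: worse on storage (18 vs 50).
D5: worse on write latency (67.4 vs 37.6).
D6: worse on storage (38 vs 50).
D7: worse on write latency (99.3 vs 37.6).
D8: worse on write latency (38.0 vs 37.6).
D9: worse on write latency (86.3 vs 37.6).
D10: worse on write latency (41.8 vs 37.6).
D11: worse on write latency (63.6 vs 37.6).
No option is at least as good as D4 on every objective and strictly better on one.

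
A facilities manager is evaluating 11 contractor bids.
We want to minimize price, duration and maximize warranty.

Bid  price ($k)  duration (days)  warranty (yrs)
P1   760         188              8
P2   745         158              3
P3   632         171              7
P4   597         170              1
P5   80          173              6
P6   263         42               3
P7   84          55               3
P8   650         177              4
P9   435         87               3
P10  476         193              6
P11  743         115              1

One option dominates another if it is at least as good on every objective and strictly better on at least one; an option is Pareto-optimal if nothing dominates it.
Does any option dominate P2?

P6 vs P2: price 263≤745, duration 42≤158, warranty 3≥3 — P6 is at least as good on every objective and strictly better on at least one, so P6 dominates P2.

Yes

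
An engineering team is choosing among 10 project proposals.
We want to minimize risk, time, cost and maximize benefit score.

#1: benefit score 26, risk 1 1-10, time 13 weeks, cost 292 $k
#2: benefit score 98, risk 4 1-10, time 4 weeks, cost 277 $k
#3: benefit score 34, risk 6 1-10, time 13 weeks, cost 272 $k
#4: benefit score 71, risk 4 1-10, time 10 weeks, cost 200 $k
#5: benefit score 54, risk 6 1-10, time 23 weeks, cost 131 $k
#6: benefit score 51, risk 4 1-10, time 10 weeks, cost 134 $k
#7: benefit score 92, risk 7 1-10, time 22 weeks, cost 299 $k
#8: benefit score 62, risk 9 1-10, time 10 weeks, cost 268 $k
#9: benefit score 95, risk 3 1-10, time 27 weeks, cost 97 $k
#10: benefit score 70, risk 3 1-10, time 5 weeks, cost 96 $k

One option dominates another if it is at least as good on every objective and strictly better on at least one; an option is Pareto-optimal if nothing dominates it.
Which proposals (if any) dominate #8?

#4, #10

#4: benefit score 71≥62, risk 4≤9, time 10≤10, cost 200≤268 — dominates #8.
#10: benefit score 70≥62, risk 3≤9, time 5≤10, cost 96≤268 — dominates #8.
Others (#1, #2, #3, #5, #6, #7, #9) are each worse than #8 on at least one objective.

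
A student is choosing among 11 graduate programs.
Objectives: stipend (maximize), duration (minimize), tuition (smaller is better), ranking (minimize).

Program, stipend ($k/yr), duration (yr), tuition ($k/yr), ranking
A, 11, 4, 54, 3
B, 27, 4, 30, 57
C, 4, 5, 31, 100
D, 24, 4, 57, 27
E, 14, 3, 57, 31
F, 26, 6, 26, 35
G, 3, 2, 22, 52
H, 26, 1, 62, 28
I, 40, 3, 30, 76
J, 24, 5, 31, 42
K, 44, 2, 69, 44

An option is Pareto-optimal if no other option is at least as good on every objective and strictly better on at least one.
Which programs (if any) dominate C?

B: stipend 27≥4, duration 4≤5, tuition 30≤31, ranking 57≤100 — dominates C.
I: stipend 40≥4, duration 3≤5, tuition 30≤31, ranking 76≤100 — dominates C.
J: stipend 24≥4, duration 5≤5, tuition 31≤31, ranking 42≤100 — dominates C.
Others (A, D, E, F, G, H, K) are each worse than C on at least one objective.

B, I, J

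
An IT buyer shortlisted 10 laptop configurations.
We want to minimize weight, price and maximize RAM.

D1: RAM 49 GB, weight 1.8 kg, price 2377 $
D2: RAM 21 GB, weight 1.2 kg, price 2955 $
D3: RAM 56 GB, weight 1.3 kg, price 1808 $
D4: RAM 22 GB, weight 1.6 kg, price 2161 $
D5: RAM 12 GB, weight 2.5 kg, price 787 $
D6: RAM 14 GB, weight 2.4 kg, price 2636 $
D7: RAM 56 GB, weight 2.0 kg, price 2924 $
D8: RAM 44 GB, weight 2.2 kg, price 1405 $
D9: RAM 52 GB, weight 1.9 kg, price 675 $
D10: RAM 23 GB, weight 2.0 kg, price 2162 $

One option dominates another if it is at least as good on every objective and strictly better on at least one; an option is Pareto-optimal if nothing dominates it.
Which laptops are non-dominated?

D2, D3, D9

D1: dominated by D3 (RAM 56≥49, weight 1.3≤1.8, price 1808≤2377).
D2: not dominated (best weight).
D3: not dominated.
D4: dominated by D3 (RAM 56≥22, weight 1.3≤1.6, price 1808≤2161).
D5: dominated by D9 (RAM 52≥12, weight 1.9≤2.5, price 675≤787).
D6: dominated by D1 (RAM 49≥14, weight 1.8≤2.4, price 2377≤2636).
D7: dominated by D3 (RAM 56≥56, weight 1.3≤2.0, price 1808≤2924).
D8: dominated by D9 (RAM 52≥44, weight 1.9≤2.2, price 675≤1405).
D9: not dominated (best price).
D10: dominated by D3 (RAM 56≥23, weight 1.3≤2.0, price 1808≤2162).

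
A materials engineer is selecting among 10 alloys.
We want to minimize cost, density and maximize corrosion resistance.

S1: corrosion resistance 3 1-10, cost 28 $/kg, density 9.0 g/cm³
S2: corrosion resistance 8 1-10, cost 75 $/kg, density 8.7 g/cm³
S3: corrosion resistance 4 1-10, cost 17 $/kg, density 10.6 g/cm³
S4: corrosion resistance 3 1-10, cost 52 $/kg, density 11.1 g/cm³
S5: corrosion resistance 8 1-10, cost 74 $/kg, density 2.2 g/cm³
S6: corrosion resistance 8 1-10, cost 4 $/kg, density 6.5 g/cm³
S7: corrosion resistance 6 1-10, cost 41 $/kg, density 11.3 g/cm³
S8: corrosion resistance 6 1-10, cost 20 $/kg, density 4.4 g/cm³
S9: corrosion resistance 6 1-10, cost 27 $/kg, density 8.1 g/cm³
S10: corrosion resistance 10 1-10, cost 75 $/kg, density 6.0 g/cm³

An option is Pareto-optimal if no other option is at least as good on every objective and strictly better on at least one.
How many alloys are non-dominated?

4

S1: dominated by S6 (corrosion resistance 8≥3, cost 4≤28, density 6.5≤9.0).
S2: dominated by S5 (corrosion resistance 8≥8, cost 74≤75, density 2.2≤8.7).
S3: dominated by S6 (corrosion resistance 8≥4, cost 4≤17, density 6.5≤10.6).
S4: dominated by S1 (corrosion resistance 3≥3, cost 28≤52, density 9.0≤11.1).
S5: not dominated (best density).
S6: not dominated (best cost).
S7: dominated by S6 (corrosion resistance 8≥6, cost 4≤41, density 6.5≤11.3).
S8: not dominated.
S9: dominated by S6 (corrosion resistance 8≥6, cost 4≤27, density 6.5≤8.1).
S10: not dominated (best corrosion resistance).
Pareto-optimal: S5, S6, S8, S10 → 4.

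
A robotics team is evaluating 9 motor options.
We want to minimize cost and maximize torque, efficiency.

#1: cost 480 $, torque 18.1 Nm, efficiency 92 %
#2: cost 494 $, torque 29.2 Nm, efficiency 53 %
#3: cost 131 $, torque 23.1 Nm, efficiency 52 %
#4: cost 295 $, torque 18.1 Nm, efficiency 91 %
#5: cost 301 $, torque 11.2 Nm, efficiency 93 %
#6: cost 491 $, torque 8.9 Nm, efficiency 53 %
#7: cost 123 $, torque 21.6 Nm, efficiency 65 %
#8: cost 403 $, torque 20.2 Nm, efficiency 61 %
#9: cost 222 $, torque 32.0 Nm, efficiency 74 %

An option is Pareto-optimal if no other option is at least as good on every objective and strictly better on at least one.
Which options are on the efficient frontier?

#1, #3, #4, #5, #7, #9

#1: not dominated.
#2: dominated by #9 (cost 222≤494, torque 32.0≥29.2, efficiency 74≥53).
#3: not dominated.
#4: not dominated.
#5: not dominated (best efficiency).
#6: dominated by #1 (cost 480≤491, torque 18.1≥8.9, efficiency 92≥53).
#7: not dominated (best cost).
#8: dominated by #7 (cost 123≤403, torque 21.6≥20.2, efficiency 65≥61).
#9: not dominated (best torque).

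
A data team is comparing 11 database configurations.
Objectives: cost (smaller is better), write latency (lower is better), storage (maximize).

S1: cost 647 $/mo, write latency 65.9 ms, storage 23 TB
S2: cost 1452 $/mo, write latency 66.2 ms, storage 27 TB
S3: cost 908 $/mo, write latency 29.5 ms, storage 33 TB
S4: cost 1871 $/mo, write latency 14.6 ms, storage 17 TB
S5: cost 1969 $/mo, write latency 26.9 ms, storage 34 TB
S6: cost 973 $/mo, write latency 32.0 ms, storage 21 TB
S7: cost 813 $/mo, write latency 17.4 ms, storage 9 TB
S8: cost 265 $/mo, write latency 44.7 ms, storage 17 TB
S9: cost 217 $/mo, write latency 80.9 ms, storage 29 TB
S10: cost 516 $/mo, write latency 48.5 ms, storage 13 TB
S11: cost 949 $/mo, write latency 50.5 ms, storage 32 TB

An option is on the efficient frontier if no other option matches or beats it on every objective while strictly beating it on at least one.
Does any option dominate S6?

S3 vs S6: cost 908≤973, write latency 29.5≤32.0, storage 33≥21 — S3 is at least as good on every objective and strictly better on at least one, so S3 dominates S6.

Yes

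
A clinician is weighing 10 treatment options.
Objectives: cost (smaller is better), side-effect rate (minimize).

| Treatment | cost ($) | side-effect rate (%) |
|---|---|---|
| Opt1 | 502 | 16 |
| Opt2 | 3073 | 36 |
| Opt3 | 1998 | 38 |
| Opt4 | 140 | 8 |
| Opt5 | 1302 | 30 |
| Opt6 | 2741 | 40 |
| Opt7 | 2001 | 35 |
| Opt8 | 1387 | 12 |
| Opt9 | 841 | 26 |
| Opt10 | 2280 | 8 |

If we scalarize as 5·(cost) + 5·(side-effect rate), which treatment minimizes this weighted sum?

Opt4

Opt1: 5·502 + 5·16 = 2590
Opt2: 5·3073 + 5·36 = 15545
Opt3: 5·1998 + 5·38 = 10180
Opt4: 5·140 + 5·8 = 740
Opt5: 5·1302 + 5·30 = 6660
Opt6: 5·2741 + 5·40 = 13905
Opt7: 5·2001 + 5·35 = 10180
Opt8: 5·1387 + 5·12 = 6995
Opt9: 5·841 + 5·26 = 4335
Opt10: 5·2280 + 5·8 = 11440
Lowest: Opt4 at 740.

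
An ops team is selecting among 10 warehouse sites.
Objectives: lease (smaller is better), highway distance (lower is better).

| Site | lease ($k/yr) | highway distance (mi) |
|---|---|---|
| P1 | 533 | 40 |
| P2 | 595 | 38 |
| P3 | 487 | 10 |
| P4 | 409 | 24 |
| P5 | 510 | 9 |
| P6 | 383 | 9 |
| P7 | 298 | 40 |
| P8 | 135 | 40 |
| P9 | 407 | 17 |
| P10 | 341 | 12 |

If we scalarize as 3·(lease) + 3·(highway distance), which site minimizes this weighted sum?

P8

P1: 3·533 + 3·40 = 1719
P2: 3·595 + 3·38 = 1899
P3: 3·487 + 3·10 = 1491
P4: 3·409 + 3·24 = 1299
P5: 3·510 + 3·9 = 1557
P6: 3·383 + 3·9 = 1176
P7: 3·298 + 3·40 = 1014
P8: 3·135 + 3·40 = 525
P9: 3·407 + 3·17 = 1272
P10: 3·341 + 3·12 = 1059
Lowest: P8 at 525.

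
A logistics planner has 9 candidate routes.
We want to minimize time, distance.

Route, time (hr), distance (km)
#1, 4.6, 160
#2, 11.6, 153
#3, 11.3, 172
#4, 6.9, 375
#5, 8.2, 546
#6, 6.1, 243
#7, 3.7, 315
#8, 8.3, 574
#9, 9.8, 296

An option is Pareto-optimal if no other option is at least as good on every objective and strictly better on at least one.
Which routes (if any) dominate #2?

none

#1: worse on distance (160 vs 153).
#3: worse on distance (172 vs 153).
#4: worse on distance (375 vs 153).
#5: worse on distance (546 vs 153).
#6: worse on distance (243 vs 153).
#7: worse on distance (315 vs 153).
#8: worse on distance (574 vs 153).
#9: worse on distance (296 vs 153).
No option dominates #2.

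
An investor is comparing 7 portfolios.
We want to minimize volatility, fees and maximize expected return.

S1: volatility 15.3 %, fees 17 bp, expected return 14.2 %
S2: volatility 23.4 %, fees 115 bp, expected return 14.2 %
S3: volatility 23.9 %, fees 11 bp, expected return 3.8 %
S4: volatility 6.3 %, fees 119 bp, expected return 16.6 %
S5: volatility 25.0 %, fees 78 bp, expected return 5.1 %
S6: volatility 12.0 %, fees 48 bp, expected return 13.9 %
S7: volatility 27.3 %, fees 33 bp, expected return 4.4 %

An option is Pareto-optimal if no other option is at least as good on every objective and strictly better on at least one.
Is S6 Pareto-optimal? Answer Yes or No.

S1: worse on volatility (15.3 vs 12.0).
S2: worse on volatility (23.4 vs 12.0).
S3: worse on volatility (23.9 vs 12.0).
S4: worse on fees (119 vs 48).
S5: worse on volatility (25.0 vs 12.0).
S7: worse on volatility (27.3 vs 12.0).
No option is at least as good as S6 on every objective and strictly better on one.

Yes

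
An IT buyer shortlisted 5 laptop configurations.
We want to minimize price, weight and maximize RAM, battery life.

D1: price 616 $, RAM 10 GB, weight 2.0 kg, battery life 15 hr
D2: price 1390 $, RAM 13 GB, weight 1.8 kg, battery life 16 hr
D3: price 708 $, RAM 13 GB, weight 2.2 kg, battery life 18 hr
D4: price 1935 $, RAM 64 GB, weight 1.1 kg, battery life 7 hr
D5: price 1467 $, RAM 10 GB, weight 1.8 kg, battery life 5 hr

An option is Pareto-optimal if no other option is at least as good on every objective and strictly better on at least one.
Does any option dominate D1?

D2: worse on price (1390 vs 616).
D3: worse on price (708 vs 616).
D4: worse on price (1935 vs 616).
D5: worse on price (1467 vs 616).
No option is at least as good as D1 on every objective and strictly better on one.

No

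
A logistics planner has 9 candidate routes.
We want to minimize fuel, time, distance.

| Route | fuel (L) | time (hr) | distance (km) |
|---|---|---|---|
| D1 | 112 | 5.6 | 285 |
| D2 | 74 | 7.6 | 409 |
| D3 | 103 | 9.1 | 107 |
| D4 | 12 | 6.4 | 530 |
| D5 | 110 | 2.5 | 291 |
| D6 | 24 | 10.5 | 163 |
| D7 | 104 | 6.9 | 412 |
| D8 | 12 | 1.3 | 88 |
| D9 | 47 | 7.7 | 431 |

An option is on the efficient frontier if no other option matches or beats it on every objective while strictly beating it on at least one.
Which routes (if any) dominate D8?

D1: worse on fuel (112 vs 12).
D2: worse on fuel (74 vs 12).
D3: worse on fuel (103 vs 12).
D4: worse on time (6.4 vs 1.3).
D5: worse on fuel (110 vs 12).
D6: worse on fuel (24 vs 12).
D7: worse on fuel (104 vs 12).
D9: worse on fuel (47 vs 12).
No option dominates D8.

none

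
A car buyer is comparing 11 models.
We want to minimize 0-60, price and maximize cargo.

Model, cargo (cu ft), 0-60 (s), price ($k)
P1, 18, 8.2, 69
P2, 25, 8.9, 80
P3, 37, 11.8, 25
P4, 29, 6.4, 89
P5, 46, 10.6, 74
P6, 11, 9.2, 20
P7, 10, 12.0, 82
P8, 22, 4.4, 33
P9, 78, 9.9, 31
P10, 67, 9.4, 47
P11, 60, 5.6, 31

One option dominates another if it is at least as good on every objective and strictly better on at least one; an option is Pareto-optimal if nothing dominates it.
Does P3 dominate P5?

No

P3 vs P5: P3 is worse on cargo (37 vs 46), so it does not dominate P5.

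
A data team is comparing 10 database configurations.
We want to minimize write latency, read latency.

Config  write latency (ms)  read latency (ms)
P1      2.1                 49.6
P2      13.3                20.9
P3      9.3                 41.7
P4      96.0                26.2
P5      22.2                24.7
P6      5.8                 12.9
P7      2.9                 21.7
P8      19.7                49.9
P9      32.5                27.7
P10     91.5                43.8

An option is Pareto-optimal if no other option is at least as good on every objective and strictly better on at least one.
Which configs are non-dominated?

P1: not dominated (best write latency).
P2: dominated by P6 (write latency 5.8≤13.3, read latency 12.9≤20.9).
P3: dominated by P6 (write latency 5.8≤9.3, read latency 12.9≤41.7).
P4: dominated by P2 (write latency 13.3≤96.0, read latency 20.9≤26.2).
P5: dominated by P2 (write latency 13.3≤22.2, read latency 20.9≤24.7).
P6: not dominated (best read latency).
P7: not dominated.
P8: dominated by P1 (write latency 2.1≤19.7, read latency 49.6≤49.9).
P9: dominated by P2 (write latency 13.3≤32.5, read latency 20.9≤27.7).
P10: dominated by P2 (write latency 13.3≤91.5, read latency 20.9≤43.8).

P1, P6, P7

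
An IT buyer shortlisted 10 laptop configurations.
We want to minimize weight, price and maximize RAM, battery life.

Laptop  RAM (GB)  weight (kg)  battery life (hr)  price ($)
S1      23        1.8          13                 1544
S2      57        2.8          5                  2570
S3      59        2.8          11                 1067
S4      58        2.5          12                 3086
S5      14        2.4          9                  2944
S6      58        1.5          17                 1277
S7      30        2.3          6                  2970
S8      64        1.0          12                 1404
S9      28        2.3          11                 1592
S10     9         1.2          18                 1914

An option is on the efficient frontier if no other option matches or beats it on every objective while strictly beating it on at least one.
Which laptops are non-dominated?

S3, S6, S8, S10

S1: dominated by S6 (RAM 58≥23, weight 1.5≤1.8, battery life 17≥13, price 1277≤1544).
S2: dominated by S3 (RAM 59≥57, weight 2.8≤2.8, battery life 11≥5, price 1067≤2570).
S3: not dominated (best price).
S4: dominated by S6 (RAM 58≥58, weight 1.5≤2.5, battery life 17≥12, price 1277≤3086).
S5: dominated by S1 (RAM 23≥14, weight 1.8≤2.4, battery life 13≥9, price 1544≤2944).
S6: not dominated.
S7: dominated by S6 (RAM 58≥30, weight 1.5≤2.3, battery life 17≥6, price 1277≤2970).
S8: not dominated (best RAM).
S9: dominated by S6 (RAM 58≥28, weight 1.5≤2.3, battery life 17≥11, price 1277≤1592).
S10: not dominated (best battery life).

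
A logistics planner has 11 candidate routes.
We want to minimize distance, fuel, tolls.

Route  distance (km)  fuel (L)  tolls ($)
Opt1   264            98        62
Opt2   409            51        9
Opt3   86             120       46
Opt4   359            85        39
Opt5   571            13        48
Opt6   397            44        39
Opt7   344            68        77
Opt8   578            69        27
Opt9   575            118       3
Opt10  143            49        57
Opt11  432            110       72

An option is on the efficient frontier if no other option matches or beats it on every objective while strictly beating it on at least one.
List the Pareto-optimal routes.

Opt2, Opt3, Opt4, Opt5, Opt6, Opt9, Opt10

Opt1: dominated by Opt10 (distance 143≤264, fuel 49≤98, tolls 57≤62).
Opt2: not dominated.
Opt3: not dominated (best distance).
Opt4: not dominated.
Opt5: not dominated (best fuel).
Opt6: not dominated.
Opt7: dominated by Opt10 (distance 143≤344, fuel 49≤68, tolls 57≤77).
Opt8: dominated by Opt2 (distance 409≤578, fuel 51≤69, tolls 9≤27).
Opt9: not dominated (best tolls).
Opt10: not dominated.
Opt11: dominated by Opt1 (distance 264≤432, fuel 98≤110, tolls 62≤72).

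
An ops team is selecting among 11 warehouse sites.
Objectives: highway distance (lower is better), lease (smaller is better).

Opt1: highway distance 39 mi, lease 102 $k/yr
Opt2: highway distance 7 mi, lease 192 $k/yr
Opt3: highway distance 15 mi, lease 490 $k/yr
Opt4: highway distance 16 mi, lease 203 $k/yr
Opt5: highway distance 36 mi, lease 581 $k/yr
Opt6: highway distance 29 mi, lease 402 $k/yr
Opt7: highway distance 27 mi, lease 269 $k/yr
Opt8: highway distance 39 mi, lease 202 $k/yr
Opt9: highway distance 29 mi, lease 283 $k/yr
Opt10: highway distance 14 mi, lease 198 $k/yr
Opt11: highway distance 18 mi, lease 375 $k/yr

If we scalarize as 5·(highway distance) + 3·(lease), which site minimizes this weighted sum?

Opt1: 5·39 + 3·102 = 501
Opt2: 5·7 + 3·192 = 611
Opt3: 5·15 + 3·490 = 1545
Opt4: 5·16 + 3·203 = 689
Opt5: 5·36 + 3·581 = 1923
Opt6: 5·29 + 3·402 = 1351
Opt7: 5·27 + 3·269 = 942
Opt8: 5·39 + 3·202 = 801
Opt9: 5·29 + 3·283 = 994
Opt10: 5·14 + 3·198 = 664
Opt11: 5·18 + 3·375 = 1215
Lowest: Opt1 at 501.

Opt1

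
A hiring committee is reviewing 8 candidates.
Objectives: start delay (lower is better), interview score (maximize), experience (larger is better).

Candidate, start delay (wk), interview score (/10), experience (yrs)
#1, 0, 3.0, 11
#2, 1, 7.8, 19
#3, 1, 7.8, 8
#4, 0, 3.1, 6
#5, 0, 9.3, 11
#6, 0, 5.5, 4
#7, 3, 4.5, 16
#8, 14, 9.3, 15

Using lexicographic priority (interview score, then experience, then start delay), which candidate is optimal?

#8

First maximize interview score: best is 9.3, kept {#5, #8}.
Then maximize experience: best is 15, kept {#8}.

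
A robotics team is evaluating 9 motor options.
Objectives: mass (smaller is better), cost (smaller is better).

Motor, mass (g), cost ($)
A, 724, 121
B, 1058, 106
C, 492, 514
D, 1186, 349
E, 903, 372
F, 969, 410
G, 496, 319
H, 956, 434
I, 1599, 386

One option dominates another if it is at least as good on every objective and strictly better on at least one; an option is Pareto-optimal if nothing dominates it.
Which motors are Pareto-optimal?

A: not dominated.
B: not dominated (best cost).
C: not dominated (best mass).
D: dominated by A (mass 724≤1186, cost 121≤349).
E: dominated by A (mass 724≤903, cost 121≤372).
F: dominated by A (mass 724≤969, cost 121≤410).
G: not dominated.
H: dominated by A (mass 724≤956, cost 121≤434).
I: dominated by A (mass 724≤1599, cost 121≤386).

A, B, C, G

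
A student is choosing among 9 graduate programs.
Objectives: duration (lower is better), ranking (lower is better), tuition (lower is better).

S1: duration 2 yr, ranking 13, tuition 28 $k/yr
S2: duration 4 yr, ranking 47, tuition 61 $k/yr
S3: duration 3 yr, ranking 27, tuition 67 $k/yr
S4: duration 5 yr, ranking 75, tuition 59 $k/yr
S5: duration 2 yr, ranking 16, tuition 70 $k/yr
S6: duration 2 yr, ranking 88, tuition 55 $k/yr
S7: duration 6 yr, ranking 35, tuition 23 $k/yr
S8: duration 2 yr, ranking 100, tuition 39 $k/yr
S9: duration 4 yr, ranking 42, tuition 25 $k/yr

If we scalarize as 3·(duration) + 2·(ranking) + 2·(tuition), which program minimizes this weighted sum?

S1

S1: 3·2 + 2·13 + 2·28 = 88
S2: 3·4 + 2·47 + 2·61 = 228
S3: 3·3 + 2·27 + 2·67 = 197
S4: 3·5 + 2·75 + 2·59 = 283
S5: 3·2 + 2·16 + 2·70 = 178
S6: 3·2 + 2·88 + 2·55 = 292
S7: 3·6 + 2·35 + 2·23 = 134
S8: 3·2 + 2·100 + 2·39 = 284
S9: 3·4 + 2·42 + 2·25 = 146
Lowest: S1 at 88.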